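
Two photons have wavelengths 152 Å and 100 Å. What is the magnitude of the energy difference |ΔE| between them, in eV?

42.4 eV

Using E = hc/λ: E₁ = 1.307·10^-17 J, E₂ = 1.986·10^-17 J.
|ΔE| = |1.307·10^-17 − 1.986·10^-17| = 6.80·10^-18 J = 42.4 eV.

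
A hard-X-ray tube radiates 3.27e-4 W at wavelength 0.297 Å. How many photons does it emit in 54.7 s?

2.67e12 photons

Total energy: E_total = P·t = 3.27e-4 × 54.7 = 0.01789 J.
Per-photon energy: E = 6.688e-15 J.
N = E_total / E_photon = 2.67e12.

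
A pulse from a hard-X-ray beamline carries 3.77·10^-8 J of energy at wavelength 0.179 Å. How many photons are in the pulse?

3.40·10^6 photons

Per-photon energy: E = 1.110·10^-14 J (from wavelength = 0.179 Å).
N = E_total / E_photon = 3.77·10^-8 J / 1.110·10^-14 J = 3.40·10^6.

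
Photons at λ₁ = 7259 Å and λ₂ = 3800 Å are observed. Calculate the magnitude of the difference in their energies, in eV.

1.55 eV

Using E = hc/λ: E₁ = 2.7365e-19 J, E₂ = 5.2275e-19 J.
|ΔE| = |2.7365e-19 − 5.2275e-19| = 2.49e-19 J = 1.55 eV.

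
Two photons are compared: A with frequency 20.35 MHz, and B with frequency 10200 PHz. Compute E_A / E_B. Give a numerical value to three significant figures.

2.00 × 10^-12

E_A = 1.348 × 10^-26 J (from frequency = 20.35 MHz, via E = hf).
E_B = 6.759 × 10^-15 J (from frequency = 10200 PHz, via E = hf).
Ratio = 1.348 × 10^-26 / 6.759 × 10^-15 = 2.00 × 10^-12.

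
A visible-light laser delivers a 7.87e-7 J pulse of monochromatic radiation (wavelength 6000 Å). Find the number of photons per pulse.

2.38e12 photons

Per-photon energy: E = 3.311e-19 J (from wavelength = 6000 Å).
N = E_total / E_photon = 7.87e-7 J / 3.311e-19 J = 2.38e12.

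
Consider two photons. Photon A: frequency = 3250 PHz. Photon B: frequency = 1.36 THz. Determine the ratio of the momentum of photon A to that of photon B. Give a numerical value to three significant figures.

2.39·10^6

p_A = 7.183·10^-24 kg·m/s (from frequency = 3250 PHz, via p = hf/c).
p_B = 3.006·10^-30 kg·m/s (from frequency = 1.36 THz, via p = hf/c).
Ratio = 7.183·10^-24 / 3.006·10^-30 = 2.39·10^6.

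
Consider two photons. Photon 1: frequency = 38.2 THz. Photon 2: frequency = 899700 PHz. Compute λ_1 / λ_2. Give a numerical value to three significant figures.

λ_1 = 7.848·10^-6 m (from frequency = 38.2 THz, via λ = c/f).
λ_2 = 3.332·10^-13 m (from frequency = 899700 PHz, via λ = c/f).
Ratio = 7.848·10^-6 / 3.332·10^-13 = 2.36·10^7.

2.36·10^7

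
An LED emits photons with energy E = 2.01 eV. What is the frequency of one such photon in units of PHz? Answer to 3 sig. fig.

0.486 PHz

Take h = 6.62607015e-34 J·s, 1 eV = 1.602176634e-19 J.
Convert to SI: E = 2.01 eV = 3.2204e-19 J.
For a photon f = E/h, so f = 4.860e14 Hz.
Converting to PHz: f = 0.4860 PHz ≈ 0.486 PHz.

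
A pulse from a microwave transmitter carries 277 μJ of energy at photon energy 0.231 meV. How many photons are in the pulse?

Per-photon energy: E = 3.701 × 10^-23 J (from energy = 0.231 meV).
N = E_total / E_photon = 2.77 × 10^-4 J / 3.701 × 10^-23 J = 7.48 × 10^18.

7.48 × 10^18 photons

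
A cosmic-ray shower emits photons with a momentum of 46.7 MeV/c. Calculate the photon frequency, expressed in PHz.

1.13·10^7 PHz

Take h = 6.62607015·10^-34 J·s, c = 2.99792458·10^8 m/s, 1 eV = 1.602176634·10^-19 J.
First convert: p = 46.7 MeV/c = 2.4958·10^-20 kg·m/s.
Apply f = pc/h: f = 1.129·10^22 Hz.
Converting to PHz: f = 1.129·10^7 PHz ≈ 1.13·10^7 PHz.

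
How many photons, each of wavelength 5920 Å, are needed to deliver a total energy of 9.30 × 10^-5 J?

Per-photon energy: E = 3.355 × 10^-19 J (from wavelength = 5920 Å).
N = E_total / E_photon = 9.30 × 10^-5 J / 3.355 × 10^-19 J = 2.77 × 10^14.

2.77 × 10^14 photons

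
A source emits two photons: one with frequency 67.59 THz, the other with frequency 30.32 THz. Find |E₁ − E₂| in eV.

Using E = hf: E₁ = 4.4786e-20 J, E₂ = 2.0090e-20 J.
|ΔE| = |4.4786e-20 − 2.0090e-20| = 2.47e-20 J = 0.154 eV.

0.154 eV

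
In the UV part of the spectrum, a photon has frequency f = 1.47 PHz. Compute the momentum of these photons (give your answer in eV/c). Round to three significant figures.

6.08 eV/c

(h = 6.62607015e-34 J·s, c = 2.99792458e8 m/s, 1 eV = 1.602176634e-19 J.)
In SI units: f = 1.47 PHz = 1.47e15 Hz.
The photon relation is p = hf/c, giving p = 3.249e-27 kg·m/s.
Converting to eV/c: p = 6.079 eV/c ≈ 6.08 eV/c.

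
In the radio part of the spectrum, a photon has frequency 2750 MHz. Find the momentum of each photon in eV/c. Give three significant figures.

Take h = 6.62607015 × 10^-34 J·s, c = 2.99792458 × 10^8 m/s, 1 eV = 1.602176634 × 10^-19 J.
Convert to SI: f = 2750 MHz = 2.75 × 10^9 Hz.
Since p = hf/c for a photon, p = 6.078 × 10^-33 kg·m/s.
Converting to eV/c: p = 1.137 × 10^-5 eV/c ≈ 1.14 × 10^-5 eV/c.

1.14 × 10^-5 eV/c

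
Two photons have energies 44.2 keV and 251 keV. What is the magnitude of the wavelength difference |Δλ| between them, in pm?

Using λ = hc/E: λ₁ = 2.805e-11 m, λ₂ = 4.940e-12 m.
|Δλ| = |2.805e-11 − 4.940e-12| = 2.31e-11 m = 23.1 pm.

23.1 pm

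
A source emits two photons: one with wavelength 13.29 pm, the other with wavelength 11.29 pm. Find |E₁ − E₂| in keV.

Using E = hc/λ: E₁ = 1.4947e-14 J, E₂ = 1.7595e-14 J.
|ΔE| = |1.4947e-14 − 1.7595e-14| = 2.65e-15 J = 16.5 keV.

16.5 keV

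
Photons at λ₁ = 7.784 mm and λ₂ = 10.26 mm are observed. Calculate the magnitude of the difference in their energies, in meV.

Using E = hc/λ: E₁ = 2.5520·10^-23 J, E₂ = 1.9361·10^-23 J.
|ΔE| = |2.5520·10^-23 − 1.9361·10^-23| = 6.16·10^-24 J = 0.0384 meV.

0.0384 meV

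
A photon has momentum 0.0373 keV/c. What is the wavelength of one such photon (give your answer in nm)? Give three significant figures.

Take h = 6.62607015 × 10^-34 J·s, c = 2.99792458 × 10^8 m/s, 1 eV = 1.602176634 × 10^-19 J.
Convert to SI: p = 0.0373 keV/c = 1.9934 × 10^-26 kg·m/s.
Apply λ = h/p: λ = 3.324 × 10^-8 m.
Converting to nm: λ = 33.24 nm ≈ 33.2 nm.

33.2 nm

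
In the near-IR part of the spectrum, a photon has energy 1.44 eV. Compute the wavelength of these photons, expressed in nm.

861 nm

Convert to SI: E = 1.44 eV = 2.3071 × 10^-19 J.
The photon relation is λ = hc/E, giving λ = 8.610 × 10^-7 m.
Converting to nm: λ = 861.0 nm ≈ 861 nm.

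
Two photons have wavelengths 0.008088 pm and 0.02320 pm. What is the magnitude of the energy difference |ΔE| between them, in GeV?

Using E = hc/λ: E₁ = 2.4560 × 10^-11 J, E₂ = 8.5623 × 10^-12 J.
|ΔE| = |2.4560 × 10^-11 − 8.5623 × 10^-12| = 1.60 × 10^-11 J = 0.0999 GeV.

0.0999 GeV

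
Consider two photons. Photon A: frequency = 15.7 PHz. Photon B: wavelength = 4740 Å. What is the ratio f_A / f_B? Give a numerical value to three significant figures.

24.8

f_A = 1.570 × 10^16 Hz (from frequency = 15.7 PHz, via f given directly).
f_B = 6.325 × 10^14 Hz (from wavelength = 4740 Å, via f = c/λ).
Ratio = 1.570 × 10^16 / 6.325 × 10^14 = 24.8.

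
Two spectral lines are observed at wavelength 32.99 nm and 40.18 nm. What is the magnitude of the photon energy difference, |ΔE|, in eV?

6.73 eV

Using E = hc/λ: E₁ = 6.0214 × 10^-18 J, E₂ = 4.9439 × 10^-18 J.
|ΔE| = |6.0214 × 10^-18 − 4.9439 × 10^-18| = 1.08 × 10^-18 J = 6.73 eV.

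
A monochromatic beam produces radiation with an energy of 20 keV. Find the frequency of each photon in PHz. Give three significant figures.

(h = 6.62607015·10^-34 J·s, 1 eV = 1.602176634·10^-19 J.)
In SI units: E = 20 keV = 3.2044·10^-15 J.
For a photon f = E/h, so f = 4.836·10^18 Hz.
Converting to PHz: f = 4836 PHz ≈ 4840 PHz.

4840 PHz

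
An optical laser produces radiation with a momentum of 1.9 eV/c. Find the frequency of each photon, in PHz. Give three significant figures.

Convert to SI: p = 1.9 eV/c = 1.0154e-27 kg·m/s.
The photon relation is f = pc/h, giving f = 4.594e14 Hz.
Converting to PHz: f = 0.4594 PHz ≈ 0.459 PHz.

0.459 PHz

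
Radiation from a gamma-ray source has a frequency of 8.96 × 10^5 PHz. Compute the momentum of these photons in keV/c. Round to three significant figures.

In SI units: f = 8.96 × 10^5 PHz = 8.96 × 10^20 Hz.
Since p = hf/c for a photon, p = 1.980 × 10^-21 kg·m/s.
Converting to keV/c: p = 3706 keV/c ≈ 3710 keV/c.

3710 keV/c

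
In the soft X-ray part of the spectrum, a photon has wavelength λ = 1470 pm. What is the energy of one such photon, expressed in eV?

First convert: λ = 1470 pm = 1.47e-9 m.
Apply E = hc/λ: E = 1.351e-16 J.
Converting to eV: E = 843.4 eV ≈ 843 eV.

843 eV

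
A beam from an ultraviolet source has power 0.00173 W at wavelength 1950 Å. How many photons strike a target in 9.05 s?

Total energy: E_total = P·t = 0.00173 × 9.05 = 0.01566 J.
Per-photon energy: E = 1.019e-18 J.
N = E_total / E_photon = 1.54e16.

1.54e16 photons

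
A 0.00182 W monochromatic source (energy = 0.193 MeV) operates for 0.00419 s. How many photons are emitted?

Total energy: E_total = P·t = 0.00182 × 0.00419 = 7.626 × 10^-6 J.
Per-photon energy: E = 3.092 × 10^-14 J.
N = E_total / E_photon = 2.47 × 10^8.

2.47 × 10^8 photons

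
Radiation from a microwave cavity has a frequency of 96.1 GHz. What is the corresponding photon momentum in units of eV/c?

First convert: f = 96.1 GHz = 9.61 × 10^10 Hz.
Apply p = hf/c: p = 2.124 × 10^-31 kg·m/s.
Converting to eV/c: p = 3.974 × 10^-4 eV/c ≈ 3.97 × 10^-4 eV/c.

3.97 × 10^-4 eV/c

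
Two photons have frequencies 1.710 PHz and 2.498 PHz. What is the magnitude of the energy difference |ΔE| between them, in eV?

Using E = hf: E₁ = 1.1331 × 10^-18 J, E₂ = 1.6552 × 10^-18 J.
|ΔE| = |1.1331 × 10^-18 − 1.6552 × 10^-18| = 5.22 × 10^-19 J = 3.26 eV.

3.26 eV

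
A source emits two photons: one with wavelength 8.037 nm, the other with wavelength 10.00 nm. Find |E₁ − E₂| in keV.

Using E = hc/λ: E₁ = 2.4716e-17 J, E₂ = 1.9864e-17 J.
|ΔE| = |2.4716e-17 − 1.9864e-17| = 4.85e-18 J = 0.0303 keV.

0.0303 keV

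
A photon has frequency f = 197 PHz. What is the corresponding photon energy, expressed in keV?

In SI units: f = 197 PHz = 1.97e17 Hz.
The photon relation is E = hf, giving E = 1.305e-16 J.
Converting to keV: E = 0.8147 keV ≈ 0.815 keV.

0.815 keV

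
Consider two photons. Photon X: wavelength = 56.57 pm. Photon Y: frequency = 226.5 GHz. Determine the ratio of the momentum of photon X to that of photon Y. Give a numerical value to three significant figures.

2.34e7

p_X = 1.171e-23 kg·m/s (from wavelength = 56.57 pm, via p = h/λ).
p_Y = 5.006e-31 kg·m/s (from frequency = 226.5 GHz, via p = hf/c).
Ratio = 1.171e-23 / 5.006e-31 = 2.34e7.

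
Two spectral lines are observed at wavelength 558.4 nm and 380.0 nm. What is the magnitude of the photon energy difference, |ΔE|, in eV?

1.04 eV

Using E = hc/λ: E₁ = 3.5574e-19 J, E₂ = 5.2275e-19 J.
|ΔE| = |3.5574e-19 − 5.2275e-19| = 1.67e-19 J = 1.04 eV.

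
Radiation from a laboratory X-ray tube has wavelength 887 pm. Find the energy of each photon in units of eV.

1400 eV

In SI units: λ = 887 pm = 8.87 × 10^-10 m.
Since E = hc/λ for a photon, E = 2.240 × 10^-16 J.
Converting to eV: E = 1398 eV ≈ 1400 eV.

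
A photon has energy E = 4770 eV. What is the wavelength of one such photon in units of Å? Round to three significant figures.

2.60 Å

Convert to SI: E = 4770 eV = 7.6424 × 10^-16 J.
For a photon λ = hc/E, so λ = 2.599 × 10^-10 m.
Converting to Å: λ = 2.599 Å ≈ 2.60 Å.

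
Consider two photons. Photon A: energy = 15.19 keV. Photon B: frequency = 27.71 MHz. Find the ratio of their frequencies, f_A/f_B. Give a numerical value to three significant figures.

1.33 × 10^11

f_A = 3.673 × 10^18 Hz (from energy = 15.19 keV, via f = E/h).
f_B = 2.771 × 10^7 Hz (from frequency = 27.71 MHz, via f given directly).
Ratio = 3.673 × 10^18 / 2.771 × 10^7 = 1.33 × 10^11.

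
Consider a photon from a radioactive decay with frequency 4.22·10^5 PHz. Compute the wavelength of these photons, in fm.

710 fm

First convert: f = 4.22·10^5 PHz = 4.22·10^20 Hz.
Since λ = c/f for a photon, λ = 7.104·10^-13 m.
Converting to fm: λ = 710.4 fm ≈ 710 fm.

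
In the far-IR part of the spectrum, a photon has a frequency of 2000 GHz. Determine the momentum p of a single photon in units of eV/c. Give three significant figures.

(h = 6.62607015e-34 J·s, c = 2.99792458e8 m/s, 1 eV = 1.602176634e-19 J.)
In SI units: f = 2000 GHz = 2.0e12 Hz.
For a photon p = hf/c, so p = 4.420e-30 kg·m/s.
Converting to eV/c: p = 0.008271 eV/c ≈ 8.27e-3 eV/c.

8.27e-3 eV/c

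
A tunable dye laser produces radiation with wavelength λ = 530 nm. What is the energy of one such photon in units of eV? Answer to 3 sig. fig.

2.34 eV

(h = 6.62607015e-34 J·s, c = 2.99792458e8 m/s, 1 eV = 1.602176634e-19 J.)
In SI units: λ = 530 nm = 5.3e-7 m.
Since E = hc/λ for a photon, E = 3.748e-19 J.
Converting to eV: E = 2.339 eV ≈ 2.34 eV.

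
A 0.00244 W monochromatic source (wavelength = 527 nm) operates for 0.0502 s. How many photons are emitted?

3.25e14 photons

Total energy: E_total = P·t = 0.00244 × 0.0502 = 1.225e-4 J.
Per-photon energy: E = 3.769e-19 J.
N = E_total / E_photon = 3.25e14.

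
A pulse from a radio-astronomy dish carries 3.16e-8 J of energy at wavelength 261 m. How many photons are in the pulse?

Per-photon energy: E = 7.611e-28 J (from wavelength = 261 m).
N = E_total / E_photon = 3.16e-8 J / 7.611e-28 J = 4.15e19.

4.15e19 photons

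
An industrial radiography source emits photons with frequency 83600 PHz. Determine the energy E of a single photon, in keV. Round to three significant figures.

Use h = 6.62607015 × 10^-34 J·s, 1 eV = 1.602176634 × 10^-19 J.
First convert: f = 83600 PHz = 8.36 × 10^19 Hz.
Since E = hf for a photon, E = 5.539 × 10^-14 J.
Converting to keV: E = 345.7 keV ≈ 346 keV.

346 keV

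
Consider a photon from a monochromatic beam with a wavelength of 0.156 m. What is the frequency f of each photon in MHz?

1920 MHz

Use c = 2.99792458·10^8 m/s.
Since f = c/λ for a photon, f = 1.922·10^9 Hz.
Converting to MHz: f = 1922 MHz ≈ 1920 MHz.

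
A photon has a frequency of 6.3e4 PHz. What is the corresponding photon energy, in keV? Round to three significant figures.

261 keV

In SI units: f = 6.3e4 PHz = 6.3e19 Hz.
The photon relation is E = hf, giving E = 4.174e-14 J.
Converting to keV: E = 260.5 keV ≈ 261 keV.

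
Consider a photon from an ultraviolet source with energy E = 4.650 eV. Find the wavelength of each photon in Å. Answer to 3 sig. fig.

2670 Å

Take h = 6.62607015e-34 J·s, c = 2.99792458e8 m/s, 1 eV = 1.602176634e-19 J.
In SI units: E = 4.650 eV = 7.4501e-19 J.
Since λ = hc/E for a photon, λ = 2.666e-7 m.
Converting to Å: λ = 2666 Å ≈ 2670 Å.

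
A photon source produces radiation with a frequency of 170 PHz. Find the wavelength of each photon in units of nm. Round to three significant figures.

1.76 nm

(c = 2.99792458e8 m/s.)
In SI units: f = 170 PHz = 1.7e17 Hz.
Apply λ = c/f: λ = 1.763e-9 m.
Converting to nm: λ = 1.763 nm ≈ 1.76 nm.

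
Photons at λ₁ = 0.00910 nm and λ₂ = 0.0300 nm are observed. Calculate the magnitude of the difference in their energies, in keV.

Using E = hc/λ: E₁ = 2.183·10^-14 J, E₂ = 6.621·10^-15 J.
|ΔE| = |2.183·10^-14 − 6.621·10^-15| = 1.52·10^-14 J = 94.9 keV.

94.9 keV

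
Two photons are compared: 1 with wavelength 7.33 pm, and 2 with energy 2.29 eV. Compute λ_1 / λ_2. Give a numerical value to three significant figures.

1.35 × 10^-5

λ_1 = 7.330 × 10^-12 m (from wavelength = 7.33 pm, via λ given directly).
λ_2 = 5.414 × 10^-7 m (from energy = 2.29 eV, via λ = hc/E).
Ratio = 7.330 × 10^-12 / 5.414 × 10^-7 = 1.35 × 10^-5.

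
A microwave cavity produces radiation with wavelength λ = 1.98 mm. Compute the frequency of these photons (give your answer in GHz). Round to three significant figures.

Use c = 2.99792458e8 m/s.
Convert to SI: λ = 1.98 mm = 0.00198 m.
The photon relation is f = c/λ, giving f = 1.514e11 Hz.
Converting to GHz: f = 151.4 GHz ≈ 151 GHz.

151 GHz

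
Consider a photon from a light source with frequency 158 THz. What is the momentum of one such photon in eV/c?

In SI units: f = 158 THz = 1.58 × 10^14 Hz.
Apply p = hf/c: p = 3.492 × 10^-28 kg·m/s.
Converting to eV/c: p = 0.6534 eV/c ≈ 0.653 eV/c.

0.653 eV/c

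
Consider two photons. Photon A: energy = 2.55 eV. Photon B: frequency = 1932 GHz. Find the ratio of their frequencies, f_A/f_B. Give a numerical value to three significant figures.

319

f_A = 6.166 × 10^14 Hz (from energy = 2.55 eV, via f = E/h).
f_B = 1.932 × 10^12 Hz (from frequency = 1932 GHz, via f given directly).
Ratio = 6.166 × 10^14 / 1.932 × 10^12 = 319.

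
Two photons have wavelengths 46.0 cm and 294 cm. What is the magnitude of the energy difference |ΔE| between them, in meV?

2.27e-3 meV

Using E = hc/λ: E₁ = 4.318e-25 J, E₂ = 6.757e-26 J.
|ΔE| = |4.318e-25 − 6.757e-26| = 3.64e-25 J = 2.27e-3 meV.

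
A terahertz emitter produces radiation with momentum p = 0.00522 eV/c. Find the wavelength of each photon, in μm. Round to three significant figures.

Convert to SI: p = 0.00522 eV/c = 2.7897 × 10^-30 kg·m/s.
Apply λ = h/p: λ = 2.375 × 10^-4 m.
Converting to μm: λ = 237.5 μm ≈ 238 μm.

238 μm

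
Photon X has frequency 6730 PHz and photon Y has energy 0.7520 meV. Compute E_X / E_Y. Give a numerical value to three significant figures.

E_X = 4.459e-15 J (from frequency = 6730 PHz, via E = hf).
E_Y = 1.205e-22 J (from energy = 0.7520 meV, via E given directly).
Ratio = 4.459e-15 / 1.205e-22 = 3.70e7.

3.70e7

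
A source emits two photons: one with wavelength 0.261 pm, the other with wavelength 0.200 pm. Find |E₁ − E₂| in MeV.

Using E = hc/λ: E₁ = 7.611e-13 J, E₂ = 9.932e-13 J.
|ΔE| = |7.611e-13 − 9.932e-13| = 2.32e-13 J = 1.45 MeV.

1.45 MeV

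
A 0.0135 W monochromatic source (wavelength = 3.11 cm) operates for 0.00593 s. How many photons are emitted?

1.25e19 photons

Total energy: E_total = P·t = 0.0135 × 0.00593 = 8.006e-5 J.
Per-photon energy: E = 6.387e-24 J.
N = E_total / E_photon = 1.25e19.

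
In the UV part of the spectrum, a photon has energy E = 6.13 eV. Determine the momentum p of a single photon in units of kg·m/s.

In SI units: E = 6.13 eV = 9.8213e-19 J.
Apply p = E/c: p = 3.276e-27 kg·m/s.
So p ≈ 3.28e-27 kg·m/s.

3.28e-27 kg·m/s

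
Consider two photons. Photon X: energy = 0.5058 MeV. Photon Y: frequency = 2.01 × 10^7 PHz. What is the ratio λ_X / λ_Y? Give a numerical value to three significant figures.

λ_X = 2.451 × 10^-12 m (from energy = 0.5058 MeV, via λ = hc/E).
λ_Y = 1.492 × 10^-14 m (from frequency = 2.01 × 10^7 PHz, via λ = c/f).
Ratio = 2.451 × 10^-12 / 1.492 × 10^-14 = 164.

164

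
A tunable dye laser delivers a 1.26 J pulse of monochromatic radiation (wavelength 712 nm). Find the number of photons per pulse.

4.52e18 photons

Per-photon energy: E = 2.790e-19 J (from wavelength = 712 nm).
N = E_total / E_photon = 1.26 J / 2.790e-19 J = 4.52e18.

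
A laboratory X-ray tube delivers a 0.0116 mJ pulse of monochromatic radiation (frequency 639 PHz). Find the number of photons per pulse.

Per-photon energy: E = 4.234e-16 J (from frequency = 639 PHz).
N = E_total / E_photon = 1.16e-5 J / 4.234e-16 J = 2.74e10.

2.74e10 photons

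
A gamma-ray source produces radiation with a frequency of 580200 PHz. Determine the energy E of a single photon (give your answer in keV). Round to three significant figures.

2400 keV

Take h = 6.62607015·10^-34 J·s, 1 eV = 1.602176634·10^-19 J.
In SI units: f = 580200 PHz = 5.802·10^20 Hz.
Apply E = hf: E = 3.844·10^-13 J.
Converting to keV: E = 2400 keV ≈ 2400 keV.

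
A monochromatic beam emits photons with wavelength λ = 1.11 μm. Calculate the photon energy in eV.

1.12 eV

In SI units: λ = 1.11 μm = 1.11 × 10^-6 m.
The photon relation is E = hc/λ, giving E = 1.790 × 10^-19 J.
Converting to eV: E = 1.117 eV ≈ 1.12 eV.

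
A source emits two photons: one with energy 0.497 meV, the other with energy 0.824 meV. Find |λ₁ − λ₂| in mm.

0.990 mm

Using λ = hc/E: λ₁ = 0.002495 m, λ₂ = 0.001505 m.
|Δλ| = |0.002495 − 0.001505| = 9.90 × 10^-4 m = 0.990 mm.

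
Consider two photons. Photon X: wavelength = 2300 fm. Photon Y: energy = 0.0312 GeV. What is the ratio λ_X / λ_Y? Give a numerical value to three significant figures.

57.9

λ_X = 2.300·10^-12 m (from wavelength = 2300 fm, via λ given directly).
λ_Y = 3.974·10^-14 m (from energy = 0.0312 GeV, via λ = hc/E).
Ratio = 2.300·10^-12 / 3.974·10^-14 = 57.9.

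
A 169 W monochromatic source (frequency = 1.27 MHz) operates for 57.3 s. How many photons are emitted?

1.15 × 10^31 photons

Total energy: E_total = P·t = 169 × 57.3 = 9684 J.
Per-photon energy: E = 8.415 × 10^-28 J.
N = E_total / E_photon = 1.15 × 10^31.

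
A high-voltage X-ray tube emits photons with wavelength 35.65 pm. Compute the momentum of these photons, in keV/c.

Convert to SI: λ = 35.65 pm = 3.565e-11 m.
For a photon p = h/λ, so p = 1.859e-23 kg·m/s.
Converting to keV/c: p = 34.78 keV/c ≈ 34.8 keV/c.

34.8 keV/c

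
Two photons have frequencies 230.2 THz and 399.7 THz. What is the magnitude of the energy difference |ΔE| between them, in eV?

0.701 eV

Using E = hf: E₁ = 1.5253e-19 J, E₂ = 2.6484e-19 J.
|ΔE| = |1.5253e-19 − 2.6484e-19| = 1.12e-19 J = 0.701 eV.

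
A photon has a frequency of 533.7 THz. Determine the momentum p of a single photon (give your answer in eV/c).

(h = 6.62607015 × 10^-34 J·s, c = 2.99792458 × 10^8 m/s, 1 eV = 1.602176634 × 10^-19 J.)
Convert to SI: f = 533.7 THz = 5.337 × 10^14 Hz.
Since p = hf/c for a photon, p = 1.180 × 10^-27 kg·m/s.
Converting to eV/c: p = 2.207 eV/c ≈ 2.21 eV/c.

2.21 eV/c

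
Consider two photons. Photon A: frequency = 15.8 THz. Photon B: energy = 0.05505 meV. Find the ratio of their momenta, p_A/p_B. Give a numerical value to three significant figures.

1190

p_A = 3.492e-29 kg·m/s (from frequency = 15.8 THz, via p = hf/c).
p_B = 2.942e-32 kg·m/s (from energy = 0.05505 meV, via p = E/c).
Ratio = 3.492e-29 / 2.942e-32 = 1190.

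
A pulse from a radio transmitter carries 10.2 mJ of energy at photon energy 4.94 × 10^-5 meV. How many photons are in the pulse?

1.29 × 10^24 photons

Per-photon energy: E = 7.915 × 10^-27 J (from energy = 4.94 × 10^-5 meV).
N = E_total / E_photon = 0.0102 J / 7.915 × 10^-27 J = 1.29 × 10^24.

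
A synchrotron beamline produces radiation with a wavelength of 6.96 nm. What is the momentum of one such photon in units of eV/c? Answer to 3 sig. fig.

178 eV/c

(h = 6.62607015e-34 J·s, c = 2.99792458e8 m/s, 1 eV = 1.602176634e-19 J.)
First convert: λ = 6.96 nm = 6.96e-9 m.
Apply p = h/λ: p = 9.520e-26 kg·m/s.
Converting to eV/c: p = 178.1 eV/c ≈ 178 eV/c.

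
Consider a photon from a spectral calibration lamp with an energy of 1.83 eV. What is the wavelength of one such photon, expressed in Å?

6780 Å

Take h = 6.62607015 × 10^-34 J·s, c = 2.99792458 × 10^8 m/s, 1 eV = 1.602176634 × 10^-19 J.
In SI units: E = 1.83 eV = 2.9320 × 10^-19 J.
Since λ = hc/E for a photon, λ = 6.775 × 10^-7 m.
Converting to Å: λ = 6775 Å ≈ 6780 Å.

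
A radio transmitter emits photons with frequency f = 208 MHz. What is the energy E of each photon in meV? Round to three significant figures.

Take h = 6.62607015e-34 J·s, 1 eV = 1.602176634e-19 J.
In SI units: f = 208 MHz = 2.08e8 Hz.
Since E = hf for a photon, E = 1.378e-25 J.
Converting to meV: E = 8.602e-4 meV ≈ 8.60e-4 meV.

8.60e-4 meV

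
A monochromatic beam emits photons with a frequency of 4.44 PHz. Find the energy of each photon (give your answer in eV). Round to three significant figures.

18.4 eV

Convert to SI: f = 4.44 PHz = 4.44e15 Hz.
For a photon E = hf, so E = 2.942e-18 J.
Converting to eV: E = 18.36 eV ≈ 18.4 eV.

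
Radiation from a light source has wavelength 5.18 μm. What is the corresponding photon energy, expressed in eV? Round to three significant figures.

Take h = 6.62607015 × 10^-34 J·s, c = 2.99792458 × 10^8 m/s, 1 eV = 1.602176634 × 10^-19 J.
First convert: λ = 5.18 μm = 5.18 × 10^-6 m.
The photon relation is E = hc/λ, giving E = 3.835 × 10^-20 J.
Converting to eV: E = 0.2394 eV ≈ 0.239 eV.

0.239 eV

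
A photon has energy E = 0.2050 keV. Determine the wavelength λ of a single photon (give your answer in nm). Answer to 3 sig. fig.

First convert: E = 0.2050 keV = 3.2845·10^-17 J.
Since λ = hc/E for a photon, λ = 6.048·10^-9 m.
Converting to nm: λ = 6.048 nm ≈ 6.05 nm.

6.05 nm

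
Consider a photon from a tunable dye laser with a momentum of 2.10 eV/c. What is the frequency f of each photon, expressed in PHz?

(h = 6.62607015 × 10^-34 J·s, c = 2.99792458 × 10^8 m/s, 1 eV = 1.602176634 × 10^-19 J.)
First convert: p = 2.10 eV/c = 1.1223 × 10^-27 kg·m/s.
Since f = pc/h for a photon, f = 5.078 × 10^14 Hz.
Converting to PHz: f = 0.5078 PHz ≈ 0.508 PHz.

0.508 PHz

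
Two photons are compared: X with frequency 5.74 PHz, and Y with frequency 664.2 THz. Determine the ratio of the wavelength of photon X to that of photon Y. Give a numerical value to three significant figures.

0.116

λ_X = 5.223e-8 m (from frequency = 5.74 PHz, via λ = c/f).
λ_Y = 4.514e-7 m (from frequency = 664.2 THz, via λ = c/f).
Ratio = 5.223e-8 / 4.514e-7 = 0.116.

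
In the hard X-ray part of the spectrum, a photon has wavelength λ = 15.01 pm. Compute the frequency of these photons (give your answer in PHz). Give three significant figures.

2.00·10^4 PHz

Take c = 2.99792458·10^8 m/s.
Convert to SI: λ = 15.01 pm = 1.501·10^-11 m.
For a photon f = c/λ, so f = 1.997·10^19 Hz.
Converting to PHz: f = 19970 PHz ≈ 2.00·10^4 PHz.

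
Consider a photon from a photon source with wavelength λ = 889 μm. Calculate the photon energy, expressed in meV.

Take h = 6.62607015e-34 J·s, c = 2.99792458e8 m/s, 1 eV = 1.602176634e-19 J.
In SI units: λ = 889 μm = 8.89e-4 m.
Apply E = hc/λ: E = 2.234e-22 J.
Converting to meV: E = 1.395 meV ≈ 1.39 meV.

1.39 meV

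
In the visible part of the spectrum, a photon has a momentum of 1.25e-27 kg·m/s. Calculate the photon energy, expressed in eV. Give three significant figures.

2.34 eV

Apply E = pc: E = 3.747e-19 J.
Converting to eV: E = 2.339 eV ≈ 2.34 eV.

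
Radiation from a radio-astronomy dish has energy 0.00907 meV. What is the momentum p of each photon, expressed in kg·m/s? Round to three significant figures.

Convert to SI: E = 0.00907 meV = 1.4532 × 10^-24 J.
The photon relation is p = E/c, giving p = 4.847 × 10^-33 kg·m/s.
So p ≈ 4.85 × 10^-33 kg·m/s.

4.85 × 10^-33 kg·m/s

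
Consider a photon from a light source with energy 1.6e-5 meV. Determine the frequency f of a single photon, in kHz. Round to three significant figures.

(h = 6.62607015e-34 J·s, 1 eV = 1.602176634e-19 J.)
First convert: E = 1.6e-5 meV = 2.5635e-27 J.
Apply f = E/h: f = 3.869e6 Hz.
Converting to kHz: f = 3869 kHz ≈ 3870 kHz.

3870 kHz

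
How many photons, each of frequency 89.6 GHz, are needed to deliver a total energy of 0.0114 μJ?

1.92·10^14 photons

Per-photon energy: E = 5.937·10^-23 J (from frequency = 89.6 GHz).
N = E_total / E_photon = 1.14·10^-8 J / 5.937·10^-23 J = 1.92·10^14.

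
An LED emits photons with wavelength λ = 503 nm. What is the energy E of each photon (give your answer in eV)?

Convert to SI: λ = 503 nm = 5.03 × 10^-7 m.
For a photon E = hc/λ, so E = 3.949 × 10^-19 J.
Converting to eV: E = 2.465 eV ≈ 2.46 eV.

2.46 eV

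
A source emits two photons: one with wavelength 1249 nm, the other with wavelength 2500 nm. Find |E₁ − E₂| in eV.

0.497 eV

Using E = hc/λ: E₁ = 1.5904 × 10^-19 J, E₂ = 7.9458 × 10^-20 J.
|ΔE| = |1.5904 × 10^-19 − 7.9458 × 10^-20| = 7.96 × 10^-20 J = 0.497 eV.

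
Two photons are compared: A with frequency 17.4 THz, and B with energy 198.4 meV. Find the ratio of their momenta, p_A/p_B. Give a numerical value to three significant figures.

p_A = 3.846 × 10^-29 kg·m/s (from frequency = 17.4 THz, via p = hf/c).
p_B = 1.060 × 10^-28 kg·m/s (from energy = 198.4 meV, via p = E/c).
Ratio = 3.846 × 10^-29 / 1.060 × 10^-28 = 0.363.

0.363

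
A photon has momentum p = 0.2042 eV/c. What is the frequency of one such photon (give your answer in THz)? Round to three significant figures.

49.4 THz

First convert: p = 0.2042 eV/c = 1.0913e-28 kg·m/s.
Apply f = pc/h: f = 4.938e13 Hz.
Converting to THz: f = 49.38 THz ≈ 49.4 THz.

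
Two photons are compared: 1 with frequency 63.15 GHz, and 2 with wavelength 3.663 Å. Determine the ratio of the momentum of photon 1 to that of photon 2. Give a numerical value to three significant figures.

p_1 = 1.396 × 10^-31 kg·m/s (from frequency = 63.15 GHz, via p = hf/c).
p_2 = 1.809 × 10^-24 kg·m/s (from wavelength = 3.663 Å, via p = h/λ).
Ratio = 1.396 × 10^-31 / 1.809 × 10^-24 = 7.72 × 10^-8.

7.72 × 10^-8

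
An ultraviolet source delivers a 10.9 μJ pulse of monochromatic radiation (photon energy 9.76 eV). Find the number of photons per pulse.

Per-photon energy: E = 1.564·10^-18 J (from energy = 9.76 eV).
N = E_total / E_photon = 1.09·10^-5 J / 1.564·10^-18 J = 6.97·10^12.

6.97·10^12 photons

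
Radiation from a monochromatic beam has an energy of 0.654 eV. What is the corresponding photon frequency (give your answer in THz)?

158 THz

(h = 6.62607015e-34 J·s, 1 eV = 1.602176634e-19 J.)
First convert: E = 0.654 eV = 1.0478e-19 J.
Apply f = E/h: f = 1.581e14 Hz.
Converting to THz: f = 158.1 THz ≈ 158 THz.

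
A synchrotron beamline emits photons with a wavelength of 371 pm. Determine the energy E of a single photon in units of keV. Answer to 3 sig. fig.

3.34 keV

Use h = 6.62607015e-34 J·s, c = 2.99792458e8 m/s, 1 eV = 1.602176634e-19 J.
Convert to SI: λ = 371 pm = 3.71e-10 m.
For a photon E = hc/λ, so E = 5.354e-16 J.
Converting to keV: E = 3.342 keV ≈ 3.34 keV.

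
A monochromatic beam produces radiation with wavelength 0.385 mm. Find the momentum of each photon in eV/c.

Use h = 6.62607015 × 10^-34 J·s, c = 2.99792458 × 10^8 m/s, 1 eV = 1.602176634 × 10^-19 J.
Convert to SI: λ = 0.385 mm = 3.85 × 10^-4 m.
For a photon p = h/λ, so p = 1.721 × 10^-30 kg·m/s.
Converting to eV/c: p = 0.003220 eV/c ≈ 3.22 × 10^-3 eV/c.

3.22 × 10^-3 eV/c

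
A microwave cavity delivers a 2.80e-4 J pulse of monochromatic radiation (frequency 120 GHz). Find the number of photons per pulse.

3.52e18 photons

Per-photon energy: E = 7.951e-23 J (from frequency = 120 GHz).
N = E_total / E_photon = 2.80e-4 J / 7.951e-23 J = 3.52e18.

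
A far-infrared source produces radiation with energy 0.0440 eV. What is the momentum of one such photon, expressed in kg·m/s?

Convert to SI: E = 0.0440 eV = 7.0496 × 10^-21 J.
The photon relation is p = E/c, giving p = 2.351 × 10^-29 kg·m/s.
So p ≈ 2.35 × 10^-29 kg·m/s.

2.35 × 10^-29 kg·m/s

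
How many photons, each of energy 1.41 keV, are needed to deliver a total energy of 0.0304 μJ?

Per-photon energy: E = 2.259e-16 J (from energy = 1.41 keV).
N = E_total / E_photon = 3.04e-8 J / 2.259e-16 J = 1.35e8.

1.35e8 photons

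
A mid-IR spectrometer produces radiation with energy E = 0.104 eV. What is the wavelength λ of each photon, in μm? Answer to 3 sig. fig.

Convert to SI: E = 0.104 eV = 1.6663 × 10^-20 J.
The photon relation is λ = hc/E, giving λ = 1.192 × 10^-5 m.
Converting to μm: λ = 11.92 μm ≈ 11.9 μm.

11.9 μm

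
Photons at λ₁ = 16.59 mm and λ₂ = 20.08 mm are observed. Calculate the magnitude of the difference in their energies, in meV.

0.0130 meV

Using E = hc/λ: E₁ = 1.1974 × 10^-23 J, E₂ = 9.8927 × 10^-24 J.
|ΔE| = |1.1974 × 10^-23 − 9.8927 × 10^-24| = 2.08 × 10^-24 J = 0.0130 meV.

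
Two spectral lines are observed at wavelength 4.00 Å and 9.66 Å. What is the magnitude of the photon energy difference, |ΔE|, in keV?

1.82 keV

Using E = hc/λ: E₁ = 4.966 × 10^-16 J, E₂ = 2.056 × 10^-16 J.
|ΔE| = |4.966 × 10^-16 − 2.056 × 10^-16| = 2.91 × 10^-16 J = 1.82 keV.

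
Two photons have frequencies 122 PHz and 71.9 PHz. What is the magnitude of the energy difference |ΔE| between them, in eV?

207 eV

Using E = hf: E₁ = 8.084 × 10^-17 J, E₂ = 4.764 × 10^-17 J.
|ΔE| = |8.084 × 10^-17 − 4.764 × 10^-17| = 3.32 × 10^-17 J = 207 eV.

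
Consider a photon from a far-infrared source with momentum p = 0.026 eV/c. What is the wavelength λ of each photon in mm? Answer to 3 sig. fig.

Take h = 6.62607015e-34 J·s, c = 2.99792458e8 m/s, 1 eV = 1.602176634e-19 J.
Convert to SI: p = 0.026 eV/c = 1.3895e-29 kg·m/s.
Apply λ = h/p: λ = 4.769e-5 m.
Converting to mm: λ = 0.04769 mm ≈ 0.0477 mm.

0.0477 mm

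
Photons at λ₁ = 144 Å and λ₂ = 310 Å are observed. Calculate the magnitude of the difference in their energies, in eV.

Using E = hc/λ: E₁ = 1.379 × 10^-17 J, E₂ = 6.408 × 10^-18 J.
|ΔE| = |1.379 × 10^-17 − 6.408 × 10^-18| = 7.39 × 10^-18 J = 46.1 eV.

46.1 eV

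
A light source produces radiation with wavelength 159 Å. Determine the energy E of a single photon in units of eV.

78.0 eV

Convert to SI: λ = 159 Å = 1.59e-8 m.
Apply E = hc/λ: E = 1.249e-17 J.
Converting to eV: E = 77.98 eV ≈ 78.0 eV.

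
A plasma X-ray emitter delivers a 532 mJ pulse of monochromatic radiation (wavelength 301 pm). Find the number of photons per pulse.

8.06e14 photons

Per-photon energy: E = 6.599e-16 J (from wavelength = 301 pm).
N = E_total / E_photon = 0.532 J / 6.599e-16 J = 8.06e14.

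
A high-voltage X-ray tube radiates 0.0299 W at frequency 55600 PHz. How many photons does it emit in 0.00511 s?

Total energy: E_total = P·t = 0.0299 × 0.00511 = 1.528e-4 J.
Per-photon energy: E = 3.684e-14 J.
N = E_total / E_photon = 4.15e9.

4.15e9 photons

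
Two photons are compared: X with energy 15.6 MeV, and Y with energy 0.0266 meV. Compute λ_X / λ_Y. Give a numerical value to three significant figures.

1.71 × 10^-12

λ_X = 7.948 × 10^-14 m (from energy = 15.6 MeV, via λ = hc/E).
λ_Y = 0.04661 m (from energy = 0.0266 meV, via λ = hc/E).
Ratio = 7.948 × 10^-14 / 0.04661 = 1.71 × 10^-12.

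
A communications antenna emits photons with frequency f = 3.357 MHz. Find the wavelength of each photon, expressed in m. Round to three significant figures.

Use c = 2.99792458 × 10^8 m/s.
Convert to SI: f = 3.357 MHz = 3.357 × 10^6 Hz.
For a photon λ = c/f, so λ = 89.30 m.
So λ ≈ 89.3 m.

89.3 m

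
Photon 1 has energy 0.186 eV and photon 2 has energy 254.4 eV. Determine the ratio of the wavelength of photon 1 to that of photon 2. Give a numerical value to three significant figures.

λ_1 = 6.666 × 10^-6 m (from energy = 0.186 eV, via λ = hc/E).
λ_2 = 4.874 × 10^-9 m (from energy = 254.4 eV, via λ = hc/E).
Ratio = 6.666 × 10^-6 / 4.874 × 10^-9 = 1370.

1370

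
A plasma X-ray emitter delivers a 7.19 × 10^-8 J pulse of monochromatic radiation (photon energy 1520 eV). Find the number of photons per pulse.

Per-photon energy: E = 2.435 × 10^-16 J (from energy = 1520 eV).
N = E_total / E_photon = 7.19 × 10^-8 J / 2.435 × 10^-16 J = 2.95 × 10^8.

2.95 × 10^8 photons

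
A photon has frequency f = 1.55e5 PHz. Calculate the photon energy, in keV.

641 keV

First convert: f = 1.55e5 PHz = 1.55e20 Hz.
For a photon E = hf, so E = 1.027e-13 J.
Converting to keV: E = 641.0 keV ≈ 641 keV.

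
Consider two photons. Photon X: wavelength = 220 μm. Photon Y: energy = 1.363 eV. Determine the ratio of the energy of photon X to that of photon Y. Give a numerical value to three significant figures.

4.13 × 10^-3

E_X = 9.029 × 10^-22 J (from wavelength = 220 μm, via E = hc/λ).
E_Y = 2.184 × 10^-19 J (from energy = 1.363 eV, via E given directly).
Ratio = 9.029 × 10^-22 / 2.184 × 10^-19 = 4.13 × 10^-3.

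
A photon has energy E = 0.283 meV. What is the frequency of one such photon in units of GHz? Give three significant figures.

Use h = 6.62607015e-34 J·s, 1 eV = 1.602176634e-19 J.
Convert to SI: E = 0.283 meV = 4.5342e-23 J.
Since f = E/h for a photon, f = 6.843e10 Hz.
Converting to GHz: f = 68.43 GHz ≈ 68.4 GHz.

68.4 GHz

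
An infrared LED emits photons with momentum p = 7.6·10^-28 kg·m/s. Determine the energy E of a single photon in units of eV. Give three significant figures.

1.42 eV

(c = 2.99792458·10^8 m/s, 1 eV = 1.602176634·10^-19 J.)
For a photon E = pc, so E = 2.278·10^-19 J.
Converting to eV: E = 1.422 eV ≈ 1.42 eV.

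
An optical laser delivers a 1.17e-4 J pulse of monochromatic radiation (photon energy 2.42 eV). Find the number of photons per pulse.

Per-photon energy: E = 3.877e-19 J (from energy = 2.42 eV).
N = E_total / E_photon = 1.17e-4 J / 3.877e-19 J = 3.02e14.

3.02e14 photons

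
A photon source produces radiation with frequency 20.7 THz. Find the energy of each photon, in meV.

Convert to SI: f = 20.7 THz = 2.07e13 Hz.
For a photon E = hf, so E = 1.372e-20 J.
Converting to meV: E = 85.61 meV ≈ 85.6 meV.

85.6 meV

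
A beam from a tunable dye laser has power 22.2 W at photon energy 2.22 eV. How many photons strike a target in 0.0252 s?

1.57 × 10^18 photons

Total energy: E_total = P·t = 22.2 × 0.0252 = 0.5594 J.
Per-photon energy: E = 3.557 × 10^-19 J.
N = E_total / E_photon = 1.57 × 10^18.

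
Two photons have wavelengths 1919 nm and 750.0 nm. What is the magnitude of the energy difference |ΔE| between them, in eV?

1.01 eV

Using E = hc/λ: E₁ = 1.0351 × 10^-19 J, E₂ = 2.6486 × 10^-19 J.
|ΔE| = |1.0351 × 10^-19 − 2.6486 × 10^-19| = 1.61 × 10^-19 J = 1.01 eV.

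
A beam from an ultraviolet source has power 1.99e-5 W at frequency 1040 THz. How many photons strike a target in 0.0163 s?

Total energy: E_total = P·t = 1.99e-5 × 0.0163 = 3.244e-7 J.
Per-photon energy: E = 6.891e-19 J.
N = E_total / E_photon = 4.71e11.

4.71e11 photons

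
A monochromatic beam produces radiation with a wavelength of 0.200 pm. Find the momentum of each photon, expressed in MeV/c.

Use h = 6.62607015 × 10^-34 J·s, c = 2.99792458 × 10^8 m/s, 1 eV = 1.602176634 × 10^-19 J.
First convert: λ = 0.200 pm = 2.00 × 10^-13 m.
Since p = h/λ for a photon, p = 3.313 × 10^-21 kg·m/s.
Converting to MeV/c: p = 6.199 MeV/c ≈ 6.20 MeV/c.

6.20 MeV/c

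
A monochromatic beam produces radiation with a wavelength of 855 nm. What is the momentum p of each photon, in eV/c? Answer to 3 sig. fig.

Convert to SI: λ = 855 nm = 8.55e-7 m.
The photon relation is p = h/λ, giving p = 7.750e-28 kg·m/s.
Converting to eV/c: p = 1.450 eV/c ≈ 1.45 eV/c.

1.45 eV/c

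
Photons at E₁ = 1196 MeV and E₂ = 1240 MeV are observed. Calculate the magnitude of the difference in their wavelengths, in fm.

0.0368 fm

Using λ = hc/E: λ₁ = 1.0367e-15 m, λ₂ = 9.9987e-16 m.
|Δλ| = |1.0367e-15 − 9.9987e-16| = 3.68e-17 m = 0.0368 fm.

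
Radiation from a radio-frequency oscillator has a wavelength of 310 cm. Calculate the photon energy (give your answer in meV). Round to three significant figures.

(h = 6.62607015e-34 J·s, c = 2.99792458e8 m/s, 1 eV = 1.602176634e-19 J.)
Convert to SI: λ = 310 cm = 3.1 m.
Since E = hc/λ for a photon, E = 6.408e-26 J.
Converting to meV: E = 3.999e-4 meV ≈ 4.00e-4 meV.

4.00e-4 meV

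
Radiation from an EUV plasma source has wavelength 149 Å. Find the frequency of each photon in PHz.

Convert to SI: λ = 149 Å = 1.49 × 10^-8 m.
Apply f = c/λ: f = 2.012 × 10^16 Hz.
Converting to PHz: f = 20.12 PHz ≈ 20.1 PHz.

20.1 PHz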